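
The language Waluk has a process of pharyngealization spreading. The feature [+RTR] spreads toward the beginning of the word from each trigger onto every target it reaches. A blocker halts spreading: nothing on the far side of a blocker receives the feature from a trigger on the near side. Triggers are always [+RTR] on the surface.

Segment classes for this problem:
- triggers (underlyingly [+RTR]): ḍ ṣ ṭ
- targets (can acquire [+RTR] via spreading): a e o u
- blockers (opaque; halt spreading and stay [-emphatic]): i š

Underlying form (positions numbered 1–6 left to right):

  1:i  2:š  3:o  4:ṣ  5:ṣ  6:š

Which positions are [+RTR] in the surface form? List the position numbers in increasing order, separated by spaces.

3 4 5

From /ṣ/ at 4 leftward: 3 /o/ → [+RTR]; 2 /š/ blocks.
From /ṣ/ at 5 leftward: 4 /ṣ/ is itself a trigger — this domain ends here.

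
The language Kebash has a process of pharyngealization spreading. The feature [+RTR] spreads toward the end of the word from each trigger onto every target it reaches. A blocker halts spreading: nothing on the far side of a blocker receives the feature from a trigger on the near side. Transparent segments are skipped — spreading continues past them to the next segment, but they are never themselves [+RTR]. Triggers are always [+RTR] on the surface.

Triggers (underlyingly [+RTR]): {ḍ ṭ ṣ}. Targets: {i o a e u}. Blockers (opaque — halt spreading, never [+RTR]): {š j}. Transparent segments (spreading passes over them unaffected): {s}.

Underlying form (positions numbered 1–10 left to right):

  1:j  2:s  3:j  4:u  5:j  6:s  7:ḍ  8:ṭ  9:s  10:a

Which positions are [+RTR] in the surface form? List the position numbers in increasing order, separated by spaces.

From /ḍ/ at 7 rightward: 8 /ṭ/ is itself a trigger — this domain ends here.
From /ṭ/ at 8 rightward: 9 /s/ transparent; 10 /a/ → [+RTR]; word edge.
Target with no active source: position 4 stays [-emphatic].

7 8 10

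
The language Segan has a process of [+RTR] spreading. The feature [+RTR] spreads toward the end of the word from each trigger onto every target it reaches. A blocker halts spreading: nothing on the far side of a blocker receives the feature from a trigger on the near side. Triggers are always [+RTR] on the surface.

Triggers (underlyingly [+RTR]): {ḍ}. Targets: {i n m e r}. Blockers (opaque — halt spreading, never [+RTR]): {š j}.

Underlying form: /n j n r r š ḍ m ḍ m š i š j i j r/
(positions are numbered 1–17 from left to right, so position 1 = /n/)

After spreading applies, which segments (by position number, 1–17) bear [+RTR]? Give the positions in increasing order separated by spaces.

From /ḍ/ at 7 rightward: 8 /m/ → [+RTR]; 9 /ḍ/ is itself a trigger — this domain ends here.
From /ḍ/ at 9 rightward: 10 /m/ → [+RTR]; 11 /š/ blocks.
Targets with no active source: positions 1 3 4 5 12 15 17 stay [-emphatic].

7 8 9 10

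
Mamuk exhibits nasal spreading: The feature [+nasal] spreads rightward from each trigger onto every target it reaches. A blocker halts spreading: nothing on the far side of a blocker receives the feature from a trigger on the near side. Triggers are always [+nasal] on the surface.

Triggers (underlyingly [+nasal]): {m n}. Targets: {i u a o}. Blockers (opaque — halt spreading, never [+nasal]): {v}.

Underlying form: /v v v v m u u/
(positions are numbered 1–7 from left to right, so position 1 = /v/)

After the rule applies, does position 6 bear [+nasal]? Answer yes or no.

From /m/ at 5 rightward: 6 /u/ → [+nasal]; 7 /u/ → [+nasal]; word edge.
[+nasal] positions on the surface: 5 6 7.

yes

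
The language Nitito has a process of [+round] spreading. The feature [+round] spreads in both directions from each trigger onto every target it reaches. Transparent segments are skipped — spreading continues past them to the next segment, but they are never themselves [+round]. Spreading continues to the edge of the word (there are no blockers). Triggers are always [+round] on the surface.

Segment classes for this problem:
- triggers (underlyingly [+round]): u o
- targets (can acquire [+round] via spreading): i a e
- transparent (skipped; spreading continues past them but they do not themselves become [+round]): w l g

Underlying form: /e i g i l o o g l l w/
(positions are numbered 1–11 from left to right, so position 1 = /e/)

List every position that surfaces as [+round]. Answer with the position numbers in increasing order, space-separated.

1 2 4 6 7

From /o/ at 6 rightward: 7 /o/ is itself a trigger — this domain ends here.
From /o/ at 6 leftward: 5 /l/ transparent; 4 /i/ → [+round]; 3 /g/ transparent; 2 /i/ → [+round]; 1 /e/ → [+round]; word edge.
From /o/ at 7 rightward: 8 /g/ transparent; 9 /l/ transparent; 10 /l/ transparent; 11 /w/ transparent; word edge.
From /o/ at 7 leftward: 6 /o/ is itself a trigger — this domain ends here.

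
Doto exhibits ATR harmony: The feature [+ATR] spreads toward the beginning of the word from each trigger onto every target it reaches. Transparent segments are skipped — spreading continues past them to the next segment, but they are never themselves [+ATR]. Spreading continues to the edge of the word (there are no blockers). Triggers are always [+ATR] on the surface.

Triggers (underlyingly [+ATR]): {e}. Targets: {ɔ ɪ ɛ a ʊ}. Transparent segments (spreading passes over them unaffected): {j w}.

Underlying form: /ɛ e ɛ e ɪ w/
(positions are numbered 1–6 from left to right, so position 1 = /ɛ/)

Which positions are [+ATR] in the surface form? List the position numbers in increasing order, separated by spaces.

1 2 3 4

From /e/ at 2 leftward: 1 /ɛ/ → [+ATR]; word edge.
From /e/ at 4 leftward: 3 /ɛ/ → [+ATR]; 2 /e/ is itself a trigger — this domain ends here.
Target with no active source: position 5 stays [-ATR].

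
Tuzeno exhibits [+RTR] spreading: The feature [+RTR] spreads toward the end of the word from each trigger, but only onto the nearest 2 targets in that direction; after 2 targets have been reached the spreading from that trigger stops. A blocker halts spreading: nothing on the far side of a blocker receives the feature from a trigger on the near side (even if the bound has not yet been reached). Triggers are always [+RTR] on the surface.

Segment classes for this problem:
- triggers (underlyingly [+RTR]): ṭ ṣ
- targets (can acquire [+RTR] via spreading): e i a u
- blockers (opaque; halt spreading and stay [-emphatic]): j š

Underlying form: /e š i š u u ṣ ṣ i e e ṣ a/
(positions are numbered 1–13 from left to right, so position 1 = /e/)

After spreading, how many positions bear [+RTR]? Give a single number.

From /ṣ/ at 7 rightward: 8 /ṣ/ is itself a trigger — this domain ends here.
From /ṣ/ at 8 rightward: 9 /i/ → [+RTR]; 10 /e/ → [+RTR]; bound reached.
From /ṣ/ at 12 rightward: 13 /a/ → [+RTR]; word edge.
Targets with no active source: positions 1 3 5 6 11 stay [-emphatic].
[+RTR] positions on the surface: 7 8 9 10 12 13.

6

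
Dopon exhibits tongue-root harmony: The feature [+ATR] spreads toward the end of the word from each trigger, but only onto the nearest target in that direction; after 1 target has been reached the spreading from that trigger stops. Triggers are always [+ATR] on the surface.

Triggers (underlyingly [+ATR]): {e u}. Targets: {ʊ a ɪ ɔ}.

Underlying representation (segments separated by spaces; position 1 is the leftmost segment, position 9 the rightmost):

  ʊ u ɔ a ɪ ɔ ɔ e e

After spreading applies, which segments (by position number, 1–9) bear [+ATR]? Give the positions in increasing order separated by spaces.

From /u/ at 2 rightward: 3 /ɔ/ → [+ATR]; bound reached.
From /e/ at 8 rightward: 9 /e/ is itself a trigger — this domain ends here.
From /e/ at 9 rightward: word edge.
Targets with no active source: positions 1 4 5 6 7 stay [-ATR].

2 3 8 9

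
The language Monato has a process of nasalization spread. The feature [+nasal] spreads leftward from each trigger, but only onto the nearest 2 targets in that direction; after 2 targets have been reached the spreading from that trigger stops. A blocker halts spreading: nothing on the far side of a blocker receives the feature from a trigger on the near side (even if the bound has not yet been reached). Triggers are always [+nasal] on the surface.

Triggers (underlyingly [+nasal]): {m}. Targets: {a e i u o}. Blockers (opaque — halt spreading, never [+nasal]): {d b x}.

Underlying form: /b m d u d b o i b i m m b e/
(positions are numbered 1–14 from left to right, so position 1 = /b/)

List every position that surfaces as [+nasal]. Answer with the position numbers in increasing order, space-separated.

From /m/ at 2 leftward: 1 /b/ blocks.
From /m/ at 11 leftward: 10 /i/ → [+nasal]; 9 /b/ blocks.
From /m/ at 12 leftward: 11 /m/ is itself a trigger — this domain ends here.
Targets with no active source: positions 4 7 8 14 stay [-nasal].

2 10 11 12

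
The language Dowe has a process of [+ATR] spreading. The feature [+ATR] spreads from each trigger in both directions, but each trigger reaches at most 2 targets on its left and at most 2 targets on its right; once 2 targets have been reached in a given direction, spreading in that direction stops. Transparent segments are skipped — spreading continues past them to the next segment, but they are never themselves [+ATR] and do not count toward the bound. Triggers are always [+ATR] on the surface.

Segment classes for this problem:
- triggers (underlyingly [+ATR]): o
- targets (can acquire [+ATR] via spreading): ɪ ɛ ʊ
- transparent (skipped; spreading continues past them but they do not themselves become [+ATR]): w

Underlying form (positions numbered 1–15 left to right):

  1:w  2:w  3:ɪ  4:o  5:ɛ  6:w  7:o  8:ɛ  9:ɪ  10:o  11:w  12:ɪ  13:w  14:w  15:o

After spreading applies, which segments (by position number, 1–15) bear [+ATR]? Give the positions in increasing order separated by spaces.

From /o/ at 4 rightward: 5 /ɛ/ → [+ATR]; 6 /w/ transparent; 7 /o/ is itself a trigger — this domain ends here.
From /o/ at 4 leftward: 3 /ɪ/ → [+ATR]; 2 /w/ transparent; 1 /w/ transparent; word edge.
From /o/ at 7 rightward: 8 /ɛ/ → [+ATR]; 9 /ɪ/ → [+ATR]; bound reached.
From /o/ at 7 leftward: 6 /w/ transparent; 5 /ɛ/ → [+ATR]; 4 /o/ is itself a trigger — this domain ends here.
From /o/ at 10 rightward: 11 /w/ transparent; 12 /ɪ/ → [+ATR]; 13 /w/ transparent; 14 /w/ transparent; 15 /o/ is itself a trigger — this domain ends here.
From /o/ at 10 leftward: 9 /ɪ/ → [+ATR]; 8 /ɛ/ → [+ATR]; bound reached.
From /o/ at 15 rightward: word edge.
From /o/ at 15 leftward: 14 /w/ transparent; 13 /w/ transparent; 12 /ɪ/ → [+ATR]; 11 /w/ transparent; 10 /o/ is itself a trigger — this domain ends here.

3 4 5 7 8 9 10 12 15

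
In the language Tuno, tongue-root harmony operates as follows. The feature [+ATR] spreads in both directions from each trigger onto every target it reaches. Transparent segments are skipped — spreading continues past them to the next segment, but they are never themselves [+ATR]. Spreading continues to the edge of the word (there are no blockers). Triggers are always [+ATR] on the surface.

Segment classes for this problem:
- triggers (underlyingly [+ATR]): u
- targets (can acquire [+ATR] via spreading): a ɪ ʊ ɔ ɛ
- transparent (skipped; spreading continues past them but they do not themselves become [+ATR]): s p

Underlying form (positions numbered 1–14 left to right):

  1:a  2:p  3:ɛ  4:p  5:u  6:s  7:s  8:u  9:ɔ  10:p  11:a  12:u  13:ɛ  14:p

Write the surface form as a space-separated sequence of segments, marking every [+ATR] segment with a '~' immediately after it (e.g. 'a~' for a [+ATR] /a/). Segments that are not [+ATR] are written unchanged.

From /u/ at 5 rightward: 6 /s/ transparent; 7 /s/ transparent; 8 /u/ is itself a trigger — this domain ends here.
From /u/ at 5 leftward: 4 /p/ transparent; 3 /ɛ/ → [+ATR]; 2 /p/ transparent; 1 /a/ → [+ATR]; word edge.
From /u/ at 8 rightward: 9 /ɔ/ → [+ATR]; 10 /p/ transparent; 11 /a/ → [+ATR]; 12 /u/ is itself a trigger — this domain ends here.
From /u/ at 8 leftward: 7 /s/ transparent; 6 /s/ transparent; 5 /u/ is itself a trigger — this domain ends here.
From /u/ at 12 rightward: 13 /ɛ/ → [+ATR]; 14 /p/ transparent; word edge.
From /u/ at 12 leftward: 11 /a/ → [+ATR]; 10 /p/ transparent; 9 /ɔ/ → [+ATR]; 8 /u/ is itself a trigger — this domain ends here.
[+ATR] positions on the surface: 1 3 5 8 9 11 12 13.

a~ p ɛ~ p u~ s s u~ ɔ~ p a~ u~ ɛ~ p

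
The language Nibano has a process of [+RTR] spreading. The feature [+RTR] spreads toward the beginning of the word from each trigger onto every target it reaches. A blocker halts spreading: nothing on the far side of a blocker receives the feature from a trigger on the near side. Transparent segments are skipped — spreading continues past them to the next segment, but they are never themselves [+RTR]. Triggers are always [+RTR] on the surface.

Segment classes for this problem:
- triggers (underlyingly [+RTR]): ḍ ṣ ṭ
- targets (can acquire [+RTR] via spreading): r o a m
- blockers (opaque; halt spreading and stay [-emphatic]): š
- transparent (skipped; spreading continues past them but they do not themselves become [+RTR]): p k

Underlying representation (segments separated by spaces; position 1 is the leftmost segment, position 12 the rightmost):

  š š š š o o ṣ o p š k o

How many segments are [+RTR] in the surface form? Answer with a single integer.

3

From /ṣ/ at 7 leftward: 6 /o/ → [+RTR]; 5 /o/ → [+RTR]; 4 /š/ blocks.
Targets with no active source: positions 8 12 stay [-emphatic].
[+RTR] positions on the surface: 5 6 7.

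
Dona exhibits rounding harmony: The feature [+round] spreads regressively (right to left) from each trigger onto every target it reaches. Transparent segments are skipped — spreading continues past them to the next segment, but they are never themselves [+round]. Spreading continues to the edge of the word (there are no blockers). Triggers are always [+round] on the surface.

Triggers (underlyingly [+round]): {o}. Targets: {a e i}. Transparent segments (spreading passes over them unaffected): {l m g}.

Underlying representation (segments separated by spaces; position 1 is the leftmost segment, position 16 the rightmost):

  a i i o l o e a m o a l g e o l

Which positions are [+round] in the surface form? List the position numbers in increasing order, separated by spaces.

1 2 3 4 6 7 8 10 11 14 15

From /o/ at 4 leftward: 3 /i/ → [+round]; 2 /i/ → [+round]; 1 /a/ → [+round]; word edge.
From /o/ at 6 leftward: 5 /l/ transparent; 4 /o/ is itself a trigger — this domain ends here.
From /o/ at 10 leftward: 9 /m/ transparent; 8 /a/ → [+round]; 7 /e/ → [+round]; 6 /o/ is itself a trigger — this domain ends here.
From /o/ at 15 leftward: 14 /e/ → [+round]; 13 /g/ transparent; 12 /l/ transparent; 11 /a/ → [+round]; 10 /o/ is itself a trigger — this domain ends here.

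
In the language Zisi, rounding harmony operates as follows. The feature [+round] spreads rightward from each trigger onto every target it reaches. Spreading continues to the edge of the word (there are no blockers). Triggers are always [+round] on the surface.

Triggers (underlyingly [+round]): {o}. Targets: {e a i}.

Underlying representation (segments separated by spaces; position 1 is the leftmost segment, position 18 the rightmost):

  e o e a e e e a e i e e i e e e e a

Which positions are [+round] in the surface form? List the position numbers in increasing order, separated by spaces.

2 3 4 5 6 7 8 9 10 11 12 13 14 15 16 17 18

From /o/ at 2 rightward: 3 /e/ → [+round]; 4 /a/ → [+round]; 5 /e/ → [+round]; 6 /e/ → [+round]; 7 /e/ → [+round]; 8 /a/ → [+round]; 9 /e/ → [+round]; 10 /i/ → [+round]; 11 /e/ → [+round]; 12 /e/ → [+round]; 13 /i/ → [+round]; 14 /e/ → [+round]; 15 /e/ → [+round]; 16 /e/ → [+round]; 17 /e/ → [+round]; 18 /a/ → [+round]; word edge.
Target with no active source: position 1 stays [-round].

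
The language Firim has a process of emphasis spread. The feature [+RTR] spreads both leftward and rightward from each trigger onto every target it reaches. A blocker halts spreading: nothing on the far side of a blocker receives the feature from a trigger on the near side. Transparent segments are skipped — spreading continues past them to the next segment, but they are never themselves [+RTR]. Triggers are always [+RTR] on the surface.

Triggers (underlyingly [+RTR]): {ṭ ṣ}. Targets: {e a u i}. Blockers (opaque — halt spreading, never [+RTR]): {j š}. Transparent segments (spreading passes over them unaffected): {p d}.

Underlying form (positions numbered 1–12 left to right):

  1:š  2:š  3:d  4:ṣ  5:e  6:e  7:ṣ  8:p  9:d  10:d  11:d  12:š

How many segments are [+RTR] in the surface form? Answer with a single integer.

From /ṣ/ at 4 rightward: 5 /e/ → [+RTR]; 6 /e/ → [+RTR]; 7 /ṣ/ is itself a trigger — this domain ends here.
From /ṣ/ at 4 leftward: 3 /d/ transparent; 2 /š/ blocks.
From /ṣ/ at 7 rightward: 8 /p/ transparent; 9 /d/ transparent; 10 /d/ transparent; 11 /d/ transparent; 12 /š/ blocks.
From /ṣ/ at 7 leftward: 6 /e/ → [+RTR]; 5 /e/ → [+RTR]; 4 /ṣ/ is itself a trigger — this domain ends here.
[+RTR] positions on the surface: 4 5 6 7.

4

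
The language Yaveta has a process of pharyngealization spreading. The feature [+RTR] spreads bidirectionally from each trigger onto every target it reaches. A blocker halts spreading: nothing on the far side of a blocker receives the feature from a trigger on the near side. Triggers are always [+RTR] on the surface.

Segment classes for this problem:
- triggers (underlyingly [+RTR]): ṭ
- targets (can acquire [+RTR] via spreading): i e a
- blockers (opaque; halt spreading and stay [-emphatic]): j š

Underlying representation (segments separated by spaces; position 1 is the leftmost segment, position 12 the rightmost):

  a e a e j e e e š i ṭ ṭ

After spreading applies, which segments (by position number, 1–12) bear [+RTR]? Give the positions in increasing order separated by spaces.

From /ṭ/ at 11 rightward: 12 /ṭ/ is itself a trigger — this domain ends here.
From /ṭ/ at 11 leftward: 10 /i/ → [+RTR]; 9 /š/ blocks.
From /ṭ/ at 12 rightward: word edge.
From /ṭ/ at 12 leftward: 11 /ṭ/ is itself a trigger — this domain ends here.
Targets with no active source: positions 1 2 3 4 6 7 8 stay [-emphatic].

10 11 12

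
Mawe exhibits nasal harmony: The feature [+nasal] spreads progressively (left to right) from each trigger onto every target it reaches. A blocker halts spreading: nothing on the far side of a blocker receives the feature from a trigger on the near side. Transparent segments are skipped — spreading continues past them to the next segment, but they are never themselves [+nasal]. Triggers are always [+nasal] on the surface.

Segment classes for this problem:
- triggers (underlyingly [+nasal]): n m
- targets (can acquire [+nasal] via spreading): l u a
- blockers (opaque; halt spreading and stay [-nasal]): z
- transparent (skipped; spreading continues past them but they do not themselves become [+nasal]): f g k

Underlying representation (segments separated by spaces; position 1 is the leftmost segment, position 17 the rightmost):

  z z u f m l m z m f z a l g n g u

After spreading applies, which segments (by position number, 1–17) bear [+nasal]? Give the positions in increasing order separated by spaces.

From /m/ at 5 rightward: 6 /l/ → [+nasal]; 7 /m/ is itself a trigger — this domain ends here.
From /m/ at 7 rightward: 8 /z/ blocks.
From /m/ at 9 rightward: 10 /f/ transparent; 11 /z/ blocks.
From /n/ at 15 rightward: 16 /g/ transparent; 17 /u/ → [+nasal]; word edge.
Targets with no active source: positions 3 12 13 stay [-nasal].

5 6 7 9 15 17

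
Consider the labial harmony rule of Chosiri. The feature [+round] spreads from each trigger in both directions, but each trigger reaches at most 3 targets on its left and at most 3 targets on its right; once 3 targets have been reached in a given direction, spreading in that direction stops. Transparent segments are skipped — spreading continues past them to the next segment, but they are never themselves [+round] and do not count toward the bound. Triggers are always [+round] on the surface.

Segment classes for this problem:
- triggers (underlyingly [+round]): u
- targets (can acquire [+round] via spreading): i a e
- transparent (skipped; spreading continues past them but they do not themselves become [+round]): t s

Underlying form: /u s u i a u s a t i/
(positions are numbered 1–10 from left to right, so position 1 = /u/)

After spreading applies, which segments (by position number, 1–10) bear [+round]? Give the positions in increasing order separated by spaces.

1 3 4 5 6 8 10

From /u/ at 1 rightward: 2 /s/ transparent; 3 /u/ is itself a trigger — this domain ends here.
From /u/ at 1 leftward: word edge.
From /u/ at 3 rightward: 4 /i/ → [+round]; 5 /a/ → [+round]; 6 /u/ is itself a trigger — this domain ends here.
From /u/ at 3 leftward: 2 /s/ transparent; 1 /u/ is itself a trigger — this domain ends here.
From /u/ at 6 rightward: 7 /s/ transparent; 8 /a/ → [+round]; 9 /t/ transparent; 10 /i/ → [+round]; word edge.
From /u/ at 6 leftward: 5 /a/ → [+round]; 4 /i/ → [+round]; 3 /u/ is itself a trigger — this domain ends here.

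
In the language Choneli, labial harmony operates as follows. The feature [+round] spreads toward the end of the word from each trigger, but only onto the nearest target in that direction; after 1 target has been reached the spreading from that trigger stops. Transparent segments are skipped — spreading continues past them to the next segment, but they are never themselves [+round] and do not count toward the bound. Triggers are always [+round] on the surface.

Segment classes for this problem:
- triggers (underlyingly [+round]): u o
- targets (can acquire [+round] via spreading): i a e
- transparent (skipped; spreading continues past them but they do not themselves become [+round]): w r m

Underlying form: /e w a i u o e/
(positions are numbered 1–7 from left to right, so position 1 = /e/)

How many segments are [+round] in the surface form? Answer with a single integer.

3

From /u/ at 5 rightward: 6 /o/ is itself a trigger — this domain ends here.
From /o/ at 6 rightward: 7 /e/ → [+round]; bound reached.
Targets with no active source: positions 1 3 4 stay [-round].
[+round] positions on the surface: 5 6 7.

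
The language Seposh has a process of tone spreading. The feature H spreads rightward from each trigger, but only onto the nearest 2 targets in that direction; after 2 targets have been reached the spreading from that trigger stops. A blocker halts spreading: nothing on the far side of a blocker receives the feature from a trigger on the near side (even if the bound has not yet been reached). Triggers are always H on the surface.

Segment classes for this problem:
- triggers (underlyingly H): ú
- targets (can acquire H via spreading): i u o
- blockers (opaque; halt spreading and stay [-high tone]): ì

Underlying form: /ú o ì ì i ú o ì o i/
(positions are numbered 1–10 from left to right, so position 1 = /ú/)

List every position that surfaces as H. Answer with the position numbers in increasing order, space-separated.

From /ú/ at 1 rightward: 2 /o/ → H; 3 /ì/ blocks.
From /ú/ at 6 rightward: 7 /o/ → H; 8 /ì/ blocks.
Targets with no active source: positions 5 9 10 stay [-high tone].

1 2 6 7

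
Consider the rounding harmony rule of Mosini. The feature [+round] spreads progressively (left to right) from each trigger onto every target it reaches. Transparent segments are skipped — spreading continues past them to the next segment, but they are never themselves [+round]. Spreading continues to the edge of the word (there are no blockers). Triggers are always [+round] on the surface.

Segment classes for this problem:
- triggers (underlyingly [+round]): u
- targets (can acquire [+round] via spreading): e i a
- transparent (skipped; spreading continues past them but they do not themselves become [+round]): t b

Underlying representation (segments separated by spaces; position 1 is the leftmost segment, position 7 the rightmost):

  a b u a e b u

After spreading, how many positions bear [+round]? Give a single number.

From /u/ at 3 rightward: 4 /a/ → [+round]; 5 /e/ → [+round]; 6 /b/ transparent; 7 /u/ is itself a trigger — this domain ends here.
From /u/ at 7 rightward: word edge.
Target with no active source: position 1 stays [-round].
[+round] positions on the surface: 3 4 5 7.

4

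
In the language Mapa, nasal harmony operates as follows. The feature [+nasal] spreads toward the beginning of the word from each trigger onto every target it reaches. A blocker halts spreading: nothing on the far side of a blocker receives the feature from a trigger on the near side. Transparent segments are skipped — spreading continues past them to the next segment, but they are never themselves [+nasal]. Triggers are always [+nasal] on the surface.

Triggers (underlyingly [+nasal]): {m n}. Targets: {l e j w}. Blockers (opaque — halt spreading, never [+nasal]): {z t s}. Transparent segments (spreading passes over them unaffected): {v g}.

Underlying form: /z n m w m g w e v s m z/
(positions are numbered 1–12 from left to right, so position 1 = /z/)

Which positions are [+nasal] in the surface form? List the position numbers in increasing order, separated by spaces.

From /n/ at 2 leftward: 1 /z/ blocks.
From /m/ at 3 leftward: 2 /n/ is itself a trigger — this domain ends here.
From /m/ at 5 leftward: 4 /w/ → [+nasal]; 3 /m/ is itself a trigger — this domain ends here.
From /m/ at 11 leftward: 10 /s/ blocks.
Targets with no active source: positions 7 8 stay [-nasal].

2 3 4 5 11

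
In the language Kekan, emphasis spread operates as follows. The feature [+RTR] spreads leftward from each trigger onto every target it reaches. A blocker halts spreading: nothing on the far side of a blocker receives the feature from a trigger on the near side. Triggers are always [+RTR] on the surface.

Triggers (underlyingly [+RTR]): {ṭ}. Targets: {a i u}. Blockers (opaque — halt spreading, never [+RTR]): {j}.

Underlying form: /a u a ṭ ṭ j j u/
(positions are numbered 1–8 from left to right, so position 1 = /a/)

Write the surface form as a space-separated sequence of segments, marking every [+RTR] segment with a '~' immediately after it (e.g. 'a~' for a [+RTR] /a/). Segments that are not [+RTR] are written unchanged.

a~ u~ a~ ṭ~ ṭ~ j j u

From /ṭ/ at 4 leftward: 3 /a/ → [+RTR]; 2 /u/ → [+RTR]; 1 /a/ → [+RTR]; word edge.
From /ṭ/ at 5 leftward: 4 /ṭ/ is itself a trigger — this domain ends here.
Target with no active source: position 8 stays [-emphatic].
[+RTR] positions on the surface: 1 2 3 4 5.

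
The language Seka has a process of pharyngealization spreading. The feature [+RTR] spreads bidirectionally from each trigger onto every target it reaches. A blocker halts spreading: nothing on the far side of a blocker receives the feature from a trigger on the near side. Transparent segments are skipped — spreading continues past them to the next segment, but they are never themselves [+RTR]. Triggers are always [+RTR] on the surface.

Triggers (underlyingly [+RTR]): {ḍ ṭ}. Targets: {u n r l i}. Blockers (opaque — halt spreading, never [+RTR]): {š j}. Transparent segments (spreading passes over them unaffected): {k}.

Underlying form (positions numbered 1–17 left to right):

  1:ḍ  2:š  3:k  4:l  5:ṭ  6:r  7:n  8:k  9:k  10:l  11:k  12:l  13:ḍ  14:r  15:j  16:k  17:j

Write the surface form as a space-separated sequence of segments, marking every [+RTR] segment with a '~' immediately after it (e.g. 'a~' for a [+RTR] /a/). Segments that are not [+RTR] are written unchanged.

From /ḍ/ at 1 rightward: 2 /š/ blocks.
From /ḍ/ at 1 leftward: word edge.
From /ṭ/ at 5 rightward: 6 /r/ → [+RTR]; 7 /n/ → [+RTR]; 8 /k/ transparent; 9 /k/ transparent; 10 /l/ → [+RTR]; 11 /k/ transparent; 12 /l/ → [+RTR]; 13 /ḍ/ is itself a trigger — this domain ends here.
From /ṭ/ at 5 leftward: 4 /l/ → [+RTR]; 3 /k/ transparent; 2 /š/ blocks.
From /ḍ/ at 13 rightward: 14 /r/ → [+RTR]; 15 /j/ blocks.
From /ḍ/ at 13 leftward: 12 /l/ → [+RTR]; 11 /k/ transparent; 10 /l/ → [+RTR]; 9 /k/ transparent; 8 /k/ transparent; 7 /n/ → [+RTR]; 6 /r/ → [+RTR]; 5 /ṭ/ is itself a trigger — this domain ends here.
[+RTR] positions on the surface: 1 4 5 6 7 10 12 13 14.

ḍ~ š k l~ ṭ~ r~ n~ k k l~ k l~ ḍ~ r~ j k j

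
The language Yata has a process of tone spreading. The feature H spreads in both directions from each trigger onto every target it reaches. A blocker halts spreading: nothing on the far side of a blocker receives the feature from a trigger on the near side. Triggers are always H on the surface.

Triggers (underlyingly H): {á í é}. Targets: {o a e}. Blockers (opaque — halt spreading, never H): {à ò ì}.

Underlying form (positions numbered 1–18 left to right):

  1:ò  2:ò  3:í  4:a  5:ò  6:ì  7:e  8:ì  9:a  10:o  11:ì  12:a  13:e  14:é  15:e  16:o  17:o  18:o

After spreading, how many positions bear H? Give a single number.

From /í/ at 3 rightward: 4 /a/ → H; 5 /ò/ blocks.
From /í/ at 3 leftward: 2 /ò/ blocks.
From /é/ at 14 rightward: 15 /e/ → H; 16 /o/ → H; 17 /o/ → H; 18 /o/ → H; word edge.
From /é/ at 14 leftward: 13 /e/ → H; 12 /a/ → H; 11 /ì/ blocks.
Targets with no active source: positions 7 9 10 stay [-high tone].
H positions on the surface: 3 4 12 13 14 15 16 17 18.

9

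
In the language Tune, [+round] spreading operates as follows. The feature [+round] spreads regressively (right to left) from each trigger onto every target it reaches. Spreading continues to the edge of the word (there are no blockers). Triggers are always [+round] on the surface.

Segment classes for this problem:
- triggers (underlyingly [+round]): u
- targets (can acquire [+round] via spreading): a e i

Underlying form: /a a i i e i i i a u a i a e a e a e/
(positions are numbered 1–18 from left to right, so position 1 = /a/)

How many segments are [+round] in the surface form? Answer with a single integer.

From /u/ at 10 leftward: 9 /a/ → [+round]; 8 /i/ → [+round]; 7 /i/ → [+round]; 6 /i/ → [+round]; 5 /e/ → [+round]; 4 /i/ → [+round]; 3 /i/ → [+round]; 2 /a/ → [+round]; 1 /a/ → [+round]; word edge.
Targets with no active source: positions 11 12 13 14 15 16 17 18 stay [-round].
[+round] positions on the surface: 1 2 3 4 5 6 7 8 9 10.

10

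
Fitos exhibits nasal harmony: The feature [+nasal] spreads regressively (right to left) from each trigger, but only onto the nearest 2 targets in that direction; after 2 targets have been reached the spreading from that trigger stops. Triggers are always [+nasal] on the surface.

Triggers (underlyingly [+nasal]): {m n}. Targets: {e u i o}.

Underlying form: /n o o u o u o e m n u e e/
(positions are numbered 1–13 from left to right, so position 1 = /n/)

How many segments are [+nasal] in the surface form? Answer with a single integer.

From /n/ at 1 leftward: word edge.
From /m/ at 9 leftward: 8 /e/ → [+nasal]; 7 /o/ → [+nasal]; bound reached.
From /n/ at 10 leftward: 9 /m/ is itself a trigger — this domain ends here.
Targets with no active source: positions 2 3 4 5 6 11 12 13 stay [-nasal].
[+nasal] positions on the surface: 1 7 8 9 10.

5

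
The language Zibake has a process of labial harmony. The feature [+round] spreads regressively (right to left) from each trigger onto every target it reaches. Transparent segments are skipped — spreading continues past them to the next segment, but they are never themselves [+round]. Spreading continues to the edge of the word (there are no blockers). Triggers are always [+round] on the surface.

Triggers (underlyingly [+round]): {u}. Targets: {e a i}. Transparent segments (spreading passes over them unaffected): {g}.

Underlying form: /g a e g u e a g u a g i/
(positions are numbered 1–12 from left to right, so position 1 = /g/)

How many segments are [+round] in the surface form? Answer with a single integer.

6

From /u/ at 5 leftward: 4 /g/ transparent; 3 /e/ → [+round]; 2 /a/ → [+round]; 1 /g/ transparent; word edge.
From /u/ at 9 leftward: 8 /g/ transparent; 7 /a/ → [+round]; 6 /e/ → [+round]; 5 /u/ is itself a trigger — this domain ends here.
Targets with no active source: positions 10 12 stay [-round].
[+round] positions on the surface: 2 3 5 6 7 9.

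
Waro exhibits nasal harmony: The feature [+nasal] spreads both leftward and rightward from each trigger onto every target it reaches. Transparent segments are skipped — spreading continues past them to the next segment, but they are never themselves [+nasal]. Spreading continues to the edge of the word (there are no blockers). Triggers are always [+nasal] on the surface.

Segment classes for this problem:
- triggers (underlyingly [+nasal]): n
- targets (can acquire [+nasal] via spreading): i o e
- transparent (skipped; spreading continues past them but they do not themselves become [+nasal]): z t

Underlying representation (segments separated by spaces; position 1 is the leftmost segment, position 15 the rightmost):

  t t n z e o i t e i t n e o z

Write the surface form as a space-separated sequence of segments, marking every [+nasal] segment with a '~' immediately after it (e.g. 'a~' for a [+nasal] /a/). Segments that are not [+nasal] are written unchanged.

From /n/ at 3 rightward: 4 /z/ transparent; 5 /e/ → [+nasal]; 6 /o/ → [+nasal]; 7 /i/ → [+nasal]; 8 /t/ transparent; 9 /e/ → [+nasal]; 10 /i/ → [+nasal]; 11 /t/ transparent; 12 /n/ is itself a trigger — this domain ends here.
From /n/ at 3 leftward: 2 /t/ transparent; 1 /t/ transparent; word edge.
From /n/ at 12 rightward: 13 /e/ → [+nasal]; 14 /o/ → [+nasal]; 15 /z/ transparent; word edge.
From /n/ at 12 leftward: 11 /t/ transparent; 10 /i/ → [+nasal]; 9 /e/ → [+nasal]; 8 /t/ transparent; 7 /i/ → [+nasal]; 6 /o/ → [+nasal]; 5 /e/ → [+nasal]; 4 /z/ transparent; 3 /n/ is itself a trigger — this domain ends here.
[+nasal] positions on the surface: 3 5 6 7 9 10 12 13 14.

t t n~ z e~ o~ i~ t e~ i~ t n~ e~ o~ z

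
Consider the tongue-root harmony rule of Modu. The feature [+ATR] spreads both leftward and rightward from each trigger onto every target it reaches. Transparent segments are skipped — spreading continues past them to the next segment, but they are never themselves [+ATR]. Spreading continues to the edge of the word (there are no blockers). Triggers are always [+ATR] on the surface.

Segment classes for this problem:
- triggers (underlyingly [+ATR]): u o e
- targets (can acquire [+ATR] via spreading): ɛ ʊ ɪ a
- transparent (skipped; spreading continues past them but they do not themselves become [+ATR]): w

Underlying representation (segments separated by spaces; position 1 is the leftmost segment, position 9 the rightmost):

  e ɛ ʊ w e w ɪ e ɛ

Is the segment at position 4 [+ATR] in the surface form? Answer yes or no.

From /e/ at 1 rightward: 2 /ɛ/ → [+ATR]; 3 /ʊ/ → [+ATR]; 4 /w/ transparent; 5 /e/ is itself a trigger — this domain ends here.
From /e/ at 1 leftward: word edge.
From /e/ at 5 rightward: 6 /w/ transparent; 7 /ɪ/ → [+ATR]; 8 /e/ is itself a trigger — this domain ends here.
From /e/ at 5 leftward: 4 /w/ transparent; 3 /ʊ/ → [+ATR]; 2 /ɛ/ → [+ATR]; 1 /e/ is itself a trigger — this domain ends here.
From /e/ at 8 rightward: 9 /ɛ/ → [+ATR]; word edge.
From /e/ at 8 leftward: 7 /ɪ/ → [+ATR]; 6 /w/ transparent; 5 /e/ is itself a trigger — this domain ends here.
[+ATR] positions on the surface: 1 2 3 5 7 8 9.

no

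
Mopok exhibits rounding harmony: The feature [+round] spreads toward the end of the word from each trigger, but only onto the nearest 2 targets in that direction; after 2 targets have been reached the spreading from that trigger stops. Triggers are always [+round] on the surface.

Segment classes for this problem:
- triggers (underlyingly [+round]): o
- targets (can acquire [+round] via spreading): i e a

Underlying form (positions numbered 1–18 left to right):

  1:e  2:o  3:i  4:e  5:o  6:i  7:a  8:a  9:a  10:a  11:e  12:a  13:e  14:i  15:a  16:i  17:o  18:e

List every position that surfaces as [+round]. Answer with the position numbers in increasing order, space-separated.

From /o/ at 2 rightward: 3 /i/ → [+round]; 4 /e/ → [+round]; bound reached.
From /o/ at 5 rightward: 6 /i/ → [+round]; 7 /a/ → [+round]; bound reached.
From /o/ at 17 rightward: 18 /e/ → [+round]; word edge.
Targets with no active source: positions 1 8 9 10 11 12 13 14 15 16 stay [-round].

2 3 4 5 6 7 17 18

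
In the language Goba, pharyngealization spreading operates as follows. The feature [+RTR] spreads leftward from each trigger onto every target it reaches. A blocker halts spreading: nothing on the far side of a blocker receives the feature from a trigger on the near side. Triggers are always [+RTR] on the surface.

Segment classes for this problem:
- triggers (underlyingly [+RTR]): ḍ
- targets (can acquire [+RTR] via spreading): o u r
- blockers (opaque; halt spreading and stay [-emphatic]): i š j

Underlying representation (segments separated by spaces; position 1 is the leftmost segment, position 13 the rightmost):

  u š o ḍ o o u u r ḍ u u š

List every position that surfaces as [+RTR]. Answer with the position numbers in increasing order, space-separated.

3 4 5 6 7 8 9 10

From /ḍ/ at 4 leftward: 3 /o/ → [+RTR]; 2 /š/ blocks.
From /ḍ/ at 10 leftward: 9 /r/ → [+RTR]; 8 /u/ → [+RTR]; 7 /u/ → [+RTR]; 6 /o/ → [+RTR]; 5 /o/ → [+RTR]; 4 /ḍ/ is itself a trigger — this domain ends here.
Targets with no active source: positions 1 11 12 stay [-emphatic].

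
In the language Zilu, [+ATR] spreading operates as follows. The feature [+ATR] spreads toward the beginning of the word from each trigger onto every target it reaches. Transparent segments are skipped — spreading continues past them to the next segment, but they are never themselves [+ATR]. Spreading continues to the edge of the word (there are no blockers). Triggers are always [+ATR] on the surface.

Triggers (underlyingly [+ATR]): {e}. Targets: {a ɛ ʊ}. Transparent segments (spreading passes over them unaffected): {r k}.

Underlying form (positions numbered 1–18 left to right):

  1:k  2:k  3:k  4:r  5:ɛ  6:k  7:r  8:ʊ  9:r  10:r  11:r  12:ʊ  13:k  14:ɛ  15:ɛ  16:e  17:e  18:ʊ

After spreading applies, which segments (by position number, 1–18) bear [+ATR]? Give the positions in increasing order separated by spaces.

From /e/ at 16 leftward: 15 /ɛ/ → [+ATR]; 14 /ɛ/ → [+ATR]; 13 /k/ transparent; 12 /ʊ/ → [+ATR]; 11 /r/ transparent; 10 /r/ transparent; 9 /r/ transparent; 8 /ʊ/ → [+ATR]; 7 /r/ transparent; 6 /k/ transparent; 5 /ɛ/ → [+ATR]; 4 /r/ transparent; 3 /k/ transparent; 2 /k/ transparent; 1 /k/ transparent; word edge.
From /e/ at 17 leftward: 16 /e/ is itself a trigger — this domain ends here.
Target with no active source: position 18 stays [-ATR].

5 8 12 14 15 16 17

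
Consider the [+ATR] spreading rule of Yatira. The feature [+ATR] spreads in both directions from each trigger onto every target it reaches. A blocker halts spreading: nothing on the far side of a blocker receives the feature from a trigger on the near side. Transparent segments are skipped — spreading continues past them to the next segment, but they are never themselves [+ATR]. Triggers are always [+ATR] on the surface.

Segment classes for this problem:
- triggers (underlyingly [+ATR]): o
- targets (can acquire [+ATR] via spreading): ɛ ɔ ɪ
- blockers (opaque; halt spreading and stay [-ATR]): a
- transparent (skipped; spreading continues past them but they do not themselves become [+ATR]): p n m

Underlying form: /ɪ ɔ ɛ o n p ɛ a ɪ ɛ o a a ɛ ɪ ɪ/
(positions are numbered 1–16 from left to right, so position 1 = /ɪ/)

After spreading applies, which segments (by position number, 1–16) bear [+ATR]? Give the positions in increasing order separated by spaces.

1 2 3 4 7 9 10 11

From /o/ at 4 rightward: 5 /n/ transparent; 6 /p/ transparent; 7 /ɛ/ → [+ATR]; 8 /a/ blocks.
From /o/ at 4 leftward: 3 /ɛ/ → [+ATR]; 2 /ɔ/ → [+ATR]; 1 /ɪ/ → [+ATR]; word edge.
From /o/ at 11 rightward: 12 /a/ blocks.
From /o/ at 11 leftward: 10 /ɛ/ → [+ATR]; 9 /ɪ/ → [+ATR]; 8 /a/ blocks.
Targets with no active source: positions 14 15 16 stay [-ATR].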